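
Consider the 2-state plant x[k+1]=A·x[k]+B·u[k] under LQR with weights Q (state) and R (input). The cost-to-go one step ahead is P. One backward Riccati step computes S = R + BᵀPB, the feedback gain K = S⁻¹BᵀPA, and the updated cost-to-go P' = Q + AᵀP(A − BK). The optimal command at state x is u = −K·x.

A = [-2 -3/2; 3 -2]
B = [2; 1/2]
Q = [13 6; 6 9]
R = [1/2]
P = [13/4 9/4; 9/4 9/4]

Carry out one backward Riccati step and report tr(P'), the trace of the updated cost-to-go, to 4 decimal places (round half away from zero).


BᵀP = [7.6250 5.6250]
S = R + BᵀPB = [1/2] + [18.0625] = [18.5625]
BᵀPA = [1.6250 -22.6875]
K = S⁻¹·BᵀPA = [0.0875 -1.2222]
A−BK = [-2.1751 0.9444; 2.9562 -1.3889]
AᵀP(A−BK) = [6.1077 -2.8889; -2.8889 2.0833]
P' = Q + AᵀP(A−BK) = [19.1077 3.1111; 3.1111 11.0833]
tr(P') = 30.1911

30.1911


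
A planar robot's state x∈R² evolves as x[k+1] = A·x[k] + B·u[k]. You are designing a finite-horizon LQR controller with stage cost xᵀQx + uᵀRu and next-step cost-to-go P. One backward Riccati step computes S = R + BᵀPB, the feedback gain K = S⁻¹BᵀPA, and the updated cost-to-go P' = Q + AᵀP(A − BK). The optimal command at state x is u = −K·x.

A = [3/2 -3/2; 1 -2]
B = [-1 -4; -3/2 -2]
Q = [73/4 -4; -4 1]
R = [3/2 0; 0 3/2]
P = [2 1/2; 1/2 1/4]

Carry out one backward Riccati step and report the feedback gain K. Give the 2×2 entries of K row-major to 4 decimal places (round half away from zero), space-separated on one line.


-0.1151 0.1871 -0.3419 0.3792

BᵀP = [-2.7500 -0.8750; -9.0000 -2.5000]
S = R + BᵀPB = [3/2 0; 0 3/2] + [4.0625 12.7500; 12.7500 41.0000] = [5.5625 12.7500; 12.7500 42.5000]
BᵀPA = [-5.0000 5.8750; -16.0000 18.5000]
K = S⁻¹·BᵀPA = [-0.1151 0.1871; -0.3419 0.3792]
A−BK = [0.0171 0.2038; 0.1435 -0.9611]
AᵀP(A−BK) = [0.2034 -0.2479; -0.2479 0.3863]
P' = Q + AᵀP(A−BK) = [18.4534 -4.2479; -4.2479 1.3863]
tr(P') = 19.8397


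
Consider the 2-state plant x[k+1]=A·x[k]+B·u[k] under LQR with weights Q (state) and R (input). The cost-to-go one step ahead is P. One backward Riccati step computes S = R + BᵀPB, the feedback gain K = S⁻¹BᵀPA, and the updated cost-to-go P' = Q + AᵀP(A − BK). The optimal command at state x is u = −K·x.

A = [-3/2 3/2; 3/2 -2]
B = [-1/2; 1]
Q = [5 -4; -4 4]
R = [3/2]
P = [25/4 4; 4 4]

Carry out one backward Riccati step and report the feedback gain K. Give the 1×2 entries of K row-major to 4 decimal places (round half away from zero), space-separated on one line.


0.5510 -0.8776

BᵀP = [0.8750 2.0000]
S = R + BᵀPB = [3/2] + [1.5625] = [3.0625]
BᵀPA = [1.6875 -2.6875]
K = S⁻¹·BᵀPA = [0.5510 -0.8776]
A−BK = [-1.2245 1.0612; 0.9490 -1.1224]
AᵀP(A−BK) = [4.1327 -3.5816; -3.5816 3.7041]
P' = Q + AᵀP(A−BK) = [9.1327 -7.5816; -7.5816 7.7041]
tr(P') = 16.8367


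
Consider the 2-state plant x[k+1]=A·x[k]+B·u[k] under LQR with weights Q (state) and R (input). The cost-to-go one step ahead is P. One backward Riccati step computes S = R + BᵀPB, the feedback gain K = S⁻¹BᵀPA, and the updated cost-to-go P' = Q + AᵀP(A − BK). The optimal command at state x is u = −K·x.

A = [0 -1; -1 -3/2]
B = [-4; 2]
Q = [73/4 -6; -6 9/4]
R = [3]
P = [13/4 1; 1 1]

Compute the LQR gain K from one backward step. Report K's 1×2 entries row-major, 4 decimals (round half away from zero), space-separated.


BᵀP = [-11.0000 -2.0000]
S = R + BᵀPB = [3] + [40.0000] = [43.0000]
BᵀPA = [2.0000 14.0000]
K = S⁻¹·BᵀPA = [0.0465 0.3256]
A−BK = [0.1860 0.3023; -1.0930 -2.1512]
AᵀP(A−BK) = [0.9070 1.8488; 1.8488 3.9419]
P' = Q + AᵀP(A−BK) = [19.1570 -4.1512; -4.1512 6.1919]
tr(P') = 25.3488

0.0465 0.3256


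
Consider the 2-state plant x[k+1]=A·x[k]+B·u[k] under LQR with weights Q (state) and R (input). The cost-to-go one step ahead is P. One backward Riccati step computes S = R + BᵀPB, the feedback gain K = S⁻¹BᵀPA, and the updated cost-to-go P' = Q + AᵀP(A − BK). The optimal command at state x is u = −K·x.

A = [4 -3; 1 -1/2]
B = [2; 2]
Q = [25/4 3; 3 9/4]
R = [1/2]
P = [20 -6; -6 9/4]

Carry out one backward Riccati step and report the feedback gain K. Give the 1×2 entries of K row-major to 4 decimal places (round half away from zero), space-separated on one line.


BᵀP = [28.0000 -7.5000]
S = R + BᵀPB = [1/2] + [41.0000] = [41.5000]
BᵀPA = [104.5000 -80.2500]
K = S⁻¹·BᵀPA = [2.5181 -1.9337]
A−BK = [-1.0361 0.8675; -4.0361 3.3675]
AᵀP(A−BK) = [11.1114 -9.0497; -9.0497 7.3803]
P' = Q + AᵀP(A−BK) = [17.3614 -6.0497; -6.0497 9.6303]
tr(P') = 26.9917

2.5181 -1.9337


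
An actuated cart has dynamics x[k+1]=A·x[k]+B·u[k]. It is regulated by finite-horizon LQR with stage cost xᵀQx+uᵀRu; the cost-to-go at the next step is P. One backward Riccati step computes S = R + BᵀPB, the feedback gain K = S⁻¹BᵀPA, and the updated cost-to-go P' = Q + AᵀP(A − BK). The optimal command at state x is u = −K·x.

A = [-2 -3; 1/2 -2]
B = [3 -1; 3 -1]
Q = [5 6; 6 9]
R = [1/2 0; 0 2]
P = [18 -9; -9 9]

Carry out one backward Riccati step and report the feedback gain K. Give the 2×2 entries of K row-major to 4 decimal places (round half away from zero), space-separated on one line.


-0.6448 -0.9672 0.0537 0.0806

BᵀP = [27.0000 0.0000; -9.0000 0.0000]
S = R + BᵀPB = [1/2 0; 0 2] + [81.0000 -27.0000; -27.0000 9.0000] = [81.5000 -27.0000; -27.0000 11.0000]
BᵀPA = [-54.0000 -81.0000; 18.0000 27.0000]
K = S⁻¹·BᵀPA = [-0.6448 -0.9672; 0.0537 0.0806]
A−BK = [-0.0119 -0.0179; 2.4881 0.9821]
AᵀP(A−BK) = [56.4649 22.8224; 22.8224 9.4836]
P' = Q + AᵀP(A−BK) = [61.4649 28.8224; 28.8224 18.4836]
tr(P') = 79.9485


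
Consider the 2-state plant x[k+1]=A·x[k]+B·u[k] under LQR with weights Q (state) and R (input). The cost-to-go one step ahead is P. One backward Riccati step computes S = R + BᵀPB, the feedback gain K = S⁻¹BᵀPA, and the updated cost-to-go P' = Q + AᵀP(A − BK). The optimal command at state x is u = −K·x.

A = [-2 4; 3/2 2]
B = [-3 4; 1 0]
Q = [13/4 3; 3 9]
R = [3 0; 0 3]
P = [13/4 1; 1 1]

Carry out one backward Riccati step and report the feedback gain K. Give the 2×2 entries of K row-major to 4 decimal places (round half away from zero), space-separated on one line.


BᵀP = [-8.7500 -2.0000; 13.0000 4.0000]
S = R + BᵀPB = [3 0; 0 3] + [24.2500 -35.0000; -35.0000 52.0000] = [27.2500 -35.0000; -35.0000 55.0000]
BᵀPA = [14.5000 -39.0000; -20.0000 60.0000]
K = S⁻¹·BᵀPA = [0.3562 -0.1644; -0.1370 0.9863]
A−BK = [-0.3836 -0.4384; 1.1438 2.1644]
AᵀP(A−BK) = [1.3459 1.1096; 1.1096 6.4110]
P' = Q + AᵀP(A−BK) = [4.5959 4.1096; 4.1096 15.4110]
tr(P') = 20.0068

0.3562 -0.1644 -0.1370 0.9863


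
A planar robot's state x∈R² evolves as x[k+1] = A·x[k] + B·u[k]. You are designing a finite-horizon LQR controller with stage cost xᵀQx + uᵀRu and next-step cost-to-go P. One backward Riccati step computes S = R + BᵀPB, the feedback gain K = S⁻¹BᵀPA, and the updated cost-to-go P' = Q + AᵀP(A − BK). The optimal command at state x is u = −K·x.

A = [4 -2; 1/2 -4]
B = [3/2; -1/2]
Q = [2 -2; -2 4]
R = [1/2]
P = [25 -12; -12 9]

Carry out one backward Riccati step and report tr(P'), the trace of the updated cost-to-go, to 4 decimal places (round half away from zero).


68.1388

BᵀP = [43.5000 -22.5000]
S = R + BᵀPB = [1/2] + [76.5000] = [77.0000]
BᵀPA = [162.7500 3.0000]
K = S⁻¹·BᵀPA = [2.1136 0.0390]
A−BK = [0.8295 -2.0584; 1.5568 -3.9805]
AᵀP(A−BK) = [10.2557 -20.3409; -20.3409 51.8831]
P' = Q + AᵀP(A−BK) = [12.2557 -22.3409; -22.3409 55.8831]
tr(P') = 68.1388


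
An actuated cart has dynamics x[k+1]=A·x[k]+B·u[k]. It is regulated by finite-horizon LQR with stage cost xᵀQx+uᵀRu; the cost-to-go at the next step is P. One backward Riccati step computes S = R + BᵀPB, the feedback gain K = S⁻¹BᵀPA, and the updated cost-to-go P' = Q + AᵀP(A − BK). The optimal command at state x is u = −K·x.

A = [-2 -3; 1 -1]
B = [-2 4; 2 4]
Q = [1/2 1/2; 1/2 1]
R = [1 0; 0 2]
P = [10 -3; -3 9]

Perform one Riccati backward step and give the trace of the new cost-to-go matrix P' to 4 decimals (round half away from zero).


2.8311

BᵀP = [-26.0000 24.0000; 28.0000 24.0000]
S = R + BᵀPB = [1 0; 0 2] + [100.0000 -8.0000; -8.0000 208.0000] = [101.0000 -8.0000; -8.0000 210.0000]
BᵀPA = [76.0000 54.0000; -32.0000 -108.0000]
K = S⁻¹·BᵀPA = [0.7426 0.4954; -0.1241 -0.4954]
A−BK = [-0.0183 -0.0275; 0.0111 -0.0092]
AᵀP(A−BK) = [0.5880 0.4954; 0.4954 0.7431]
P' = Q + AᵀP(A−BK) = [1.0880 0.9954; 0.9954 1.7431]
tr(P') = 2.8311


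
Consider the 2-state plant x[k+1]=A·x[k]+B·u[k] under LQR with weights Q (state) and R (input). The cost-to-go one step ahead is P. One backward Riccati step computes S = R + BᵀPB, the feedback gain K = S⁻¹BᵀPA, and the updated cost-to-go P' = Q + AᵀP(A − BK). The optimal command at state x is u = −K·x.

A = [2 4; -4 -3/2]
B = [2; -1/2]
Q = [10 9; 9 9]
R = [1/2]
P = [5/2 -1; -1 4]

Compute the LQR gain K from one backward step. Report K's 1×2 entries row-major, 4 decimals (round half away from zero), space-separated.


2.0000 2.0741

BᵀP = [5.5000 -4.0000]
S = R + BᵀPB = [1/2] + [13.0000] = [13.5000]
BᵀPA = [27.0000 28.0000]
K = S⁻¹·BᵀPA = [2.0000 2.0741]
A−BK = [-2.0000 -0.1481; -3.0000 -0.4630]
AᵀP(A−BK) = [36.0000 7.0000; 7.0000 2.9259]
P' = Q + AᵀP(A−BK) = [46.0000 16.0000; 16.0000 11.9259]
tr(P') = 57.9259


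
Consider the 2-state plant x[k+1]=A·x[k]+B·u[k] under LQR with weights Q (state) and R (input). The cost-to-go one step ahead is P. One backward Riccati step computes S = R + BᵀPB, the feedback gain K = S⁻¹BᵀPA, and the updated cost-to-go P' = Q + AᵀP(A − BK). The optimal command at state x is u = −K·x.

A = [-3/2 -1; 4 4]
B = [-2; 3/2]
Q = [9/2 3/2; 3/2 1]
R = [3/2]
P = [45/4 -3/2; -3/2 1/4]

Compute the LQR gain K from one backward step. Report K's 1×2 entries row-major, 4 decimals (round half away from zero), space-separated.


0.9030 0.6823

BᵀP = [-24.7500 3.3750]
S = R + BᵀPB = [3/2] + [54.5625] = [56.0625]
BᵀPA = [50.6250 38.2500]
K = S⁻¹·BᵀPA = [0.9030 0.6823]
A−BK = [0.3060 0.3645; 2.6455 2.9766]
AᵀP(A−BK) = [1.5976 1.3349; 1.3349 1.1530]
P' = Q + AᵀP(A−BK) = [6.0976 2.8349; 2.8349 2.1530]
tr(P') = 8.2506


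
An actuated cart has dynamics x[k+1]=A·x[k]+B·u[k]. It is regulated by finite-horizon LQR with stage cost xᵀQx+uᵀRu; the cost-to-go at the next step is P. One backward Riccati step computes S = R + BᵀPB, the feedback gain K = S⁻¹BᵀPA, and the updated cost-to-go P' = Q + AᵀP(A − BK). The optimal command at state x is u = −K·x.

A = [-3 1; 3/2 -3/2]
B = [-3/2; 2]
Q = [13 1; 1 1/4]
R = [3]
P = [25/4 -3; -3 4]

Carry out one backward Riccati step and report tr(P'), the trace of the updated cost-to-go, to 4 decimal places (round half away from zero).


24.5205

BᵀP = [-15.3750 12.5000]
S = R + BᵀPB = [3] + [48.0625] = [51.0625]
BᵀPA = [64.8750 -34.1250]
K = S⁻¹·BᵀPA = [1.2705 -0.6683]
A−BK = [-1.0942 -0.0024; -1.0410 -0.1634]
AᵀP(A−BK) = [9.8262 -2.3941; -2.3941 1.4443]
P' = Q + AᵀP(A−BK) = [22.8262 -1.3941; -1.3941 1.6943]
tr(P') = 24.5205


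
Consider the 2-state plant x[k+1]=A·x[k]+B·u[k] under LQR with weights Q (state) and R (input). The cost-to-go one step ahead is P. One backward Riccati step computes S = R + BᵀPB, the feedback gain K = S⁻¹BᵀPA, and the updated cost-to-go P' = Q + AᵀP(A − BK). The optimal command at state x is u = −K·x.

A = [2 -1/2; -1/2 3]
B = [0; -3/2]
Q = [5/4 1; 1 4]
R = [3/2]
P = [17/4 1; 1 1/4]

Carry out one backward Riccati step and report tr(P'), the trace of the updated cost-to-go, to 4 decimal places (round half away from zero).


16.7216

BᵀP = [-1.5000 -0.3750]
S = R + BᵀPB = [3/2] + [0.5625] = [2.0625]
BᵀPA = [-2.8125 -0.3750]
K = S⁻¹·BᵀPA = [-1.3636 -0.1818]
A−BK = [2.0000 -0.5000; -2.5455 2.7273]
AᵀP(A−BK) = [11.2273 1.1136; 1.1136 0.2443]
P' = Q + AᵀP(A−BK) = [12.4773 2.1136; 2.1136 4.2443]
tr(P') = 16.7216


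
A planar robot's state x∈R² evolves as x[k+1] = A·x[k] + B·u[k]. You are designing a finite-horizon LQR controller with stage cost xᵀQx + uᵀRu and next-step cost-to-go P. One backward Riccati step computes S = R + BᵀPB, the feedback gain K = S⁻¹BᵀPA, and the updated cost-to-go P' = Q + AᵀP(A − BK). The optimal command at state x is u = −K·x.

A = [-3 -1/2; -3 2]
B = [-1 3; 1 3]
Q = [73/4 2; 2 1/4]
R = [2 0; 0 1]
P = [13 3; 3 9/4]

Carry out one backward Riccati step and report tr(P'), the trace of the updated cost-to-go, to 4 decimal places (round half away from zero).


BᵀP = [-10.0000 -0.7500; 48.0000 15.7500]
S = R + BᵀPB = [2 0; 0 1] + [9.2500 -32.2500; -32.2500 191.2500] = [11.2500 -32.2500; -32.2500 192.2500]
BᵀPA = [32.2500 3.5000; -191.2500 7.5000]
K = S⁻¹·BᵀPA = [0.0287 0.8147; -0.9900 0.1757]
A−BK = [-0.0013 -0.2123; -0.0588 0.6582]
AᵀP(A−BK) = [0.9900 -0.1757; -0.1757 2.0808]
P' = Q + AᵀP(A−BK) = [19.2400 1.8243; 1.8243 2.3308]
tr(P') = 21.5708

21.5708


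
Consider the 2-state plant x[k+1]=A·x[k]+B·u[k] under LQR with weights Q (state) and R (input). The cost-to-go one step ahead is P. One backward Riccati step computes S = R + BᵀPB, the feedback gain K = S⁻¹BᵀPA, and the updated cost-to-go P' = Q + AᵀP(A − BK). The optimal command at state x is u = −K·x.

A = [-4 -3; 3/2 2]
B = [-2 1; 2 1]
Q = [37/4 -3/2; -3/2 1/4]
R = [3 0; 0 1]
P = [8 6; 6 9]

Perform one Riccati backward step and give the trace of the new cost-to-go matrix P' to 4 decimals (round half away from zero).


BᵀP = [-4.0000 6.0000; 14.0000 15.0000]
S = R + BᵀPB = [3 0; 0 1] + [20.0000 2.0000; 2.0000 29.0000] = [23.0000 2.0000; 2.0000 30.0000]
BᵀPA = [25.0000 24.0000; -33.5000 -12.0000]
K = S⁻¹·BᵀPA = [1.1910 1.0845; -1.1961 -0.4723]
A−BK = [-0.4220 -0.3586; 0.3141 0.3032]
AᵀP(A−BK) = [6.4078 5.0641; 5.0641 4.3032]
P' = Q + AᵀP(A−BK) = [15.6578 3.5641; 3.5641 4.5532]
tr(P') = 20.2110

20.2110


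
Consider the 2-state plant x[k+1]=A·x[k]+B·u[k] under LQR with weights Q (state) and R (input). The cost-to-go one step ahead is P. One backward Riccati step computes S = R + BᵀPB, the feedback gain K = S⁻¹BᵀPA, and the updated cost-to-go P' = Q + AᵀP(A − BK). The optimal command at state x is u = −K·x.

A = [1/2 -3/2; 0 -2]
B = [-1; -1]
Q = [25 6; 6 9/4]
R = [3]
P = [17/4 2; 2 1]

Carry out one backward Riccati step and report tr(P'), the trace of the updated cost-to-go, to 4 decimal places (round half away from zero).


33.7806

BᵀP = [-6.2500 -3.0000]
S = R + BᵀPB = [3] + [9.2500] = [12.2500]
BᵀPA = [-3.1250 15.3750]
K = S⁻¹·BᵀPA = [-0.2551 1.2551]
A−BK = [0.2449 -0.2449; -0.2551 -0.7449]
AᵀP(A−BK) = [0.2653 -1.2653; -1.2653 6.2653]
P' = Q + AᵀP(A−BK) = [25.2653 4.7347; 4.7347 8.5153]
tr(P') = 33.7806


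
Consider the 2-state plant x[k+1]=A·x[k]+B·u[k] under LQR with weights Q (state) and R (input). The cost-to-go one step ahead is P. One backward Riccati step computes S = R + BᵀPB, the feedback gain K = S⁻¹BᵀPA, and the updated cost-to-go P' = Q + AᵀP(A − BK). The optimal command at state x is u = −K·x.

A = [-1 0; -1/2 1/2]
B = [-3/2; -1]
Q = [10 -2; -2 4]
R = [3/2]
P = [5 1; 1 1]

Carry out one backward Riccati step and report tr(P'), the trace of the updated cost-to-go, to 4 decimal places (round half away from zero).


BᵀP = [-8.5000 -2.5000]
S = R + BᵀPB = [3/2] + [15.2500] = [16.7500]
BᵀPA = [9.7500 -1.2500]
K = S⁻¹·BᵀPA = [0.5821 -0.0746]
A−BK = [-0.1269 -0.1119; 0.0821 0.4254]
AᵀP(A−BK) = [0.5746 -0.0224; -0.0224 0.1567]
P' = Q + AᵀP(A−BK) = [10.5746 -2.0224; -2.0224 4.1567]
tr(P') = 14.7313

14.7313


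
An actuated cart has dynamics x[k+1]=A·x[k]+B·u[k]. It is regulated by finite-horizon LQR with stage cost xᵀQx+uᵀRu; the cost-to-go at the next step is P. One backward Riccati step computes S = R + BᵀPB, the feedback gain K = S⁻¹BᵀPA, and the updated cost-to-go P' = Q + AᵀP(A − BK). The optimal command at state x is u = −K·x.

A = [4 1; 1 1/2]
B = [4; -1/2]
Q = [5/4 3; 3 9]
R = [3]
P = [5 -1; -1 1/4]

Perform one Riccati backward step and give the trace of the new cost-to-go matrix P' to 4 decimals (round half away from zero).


13.0009

BᵀP = [20.5000 -4.1250]
S = R + BᵀPB = [3] + [84.0625] = [87.0625]
BᵀPA = [77.8750 18.4375]
K = S⁻¹·BᵀPA = [0.8945 0.2118]
A−BK = [0.4221 0.1529; 1.4472 0.6059]
AᵀP(A−BK) = [2.5930 0.6332; 0.6332 0.1579]
P' = Q + AᵀP(A−BK) = [3.8430 3.6332; 3.6332 9.1579]
tr(P') = 13.0009


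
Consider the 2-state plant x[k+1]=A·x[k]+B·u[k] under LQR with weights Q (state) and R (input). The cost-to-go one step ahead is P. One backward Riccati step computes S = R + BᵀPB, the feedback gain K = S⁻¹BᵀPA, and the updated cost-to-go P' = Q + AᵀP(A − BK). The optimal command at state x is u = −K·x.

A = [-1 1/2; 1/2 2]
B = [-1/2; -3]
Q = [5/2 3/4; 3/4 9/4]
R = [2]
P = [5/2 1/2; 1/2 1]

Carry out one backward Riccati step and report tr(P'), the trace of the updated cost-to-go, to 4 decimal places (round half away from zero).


BᵀP = [-2.7500 -3.2500]
S = R + BᵀPB = [2] + [11.1250] = [13.1250]
BᵀPA = [1.1250 -7.8750]
K = S⁻¹·BᵀPA = [0.0857 -0.6000]
A−BK = [-0.9571 0.2000; 0.7571 0.2000]
AᵀP(A−BK) = [2.1536 -0.4500; -0.4500 0.9000]
P' = Q + AᵀP(A−BK) = [4.6536 0.3000; 0.3000 3.1500]
tr(P') = 7.8036

7.8036


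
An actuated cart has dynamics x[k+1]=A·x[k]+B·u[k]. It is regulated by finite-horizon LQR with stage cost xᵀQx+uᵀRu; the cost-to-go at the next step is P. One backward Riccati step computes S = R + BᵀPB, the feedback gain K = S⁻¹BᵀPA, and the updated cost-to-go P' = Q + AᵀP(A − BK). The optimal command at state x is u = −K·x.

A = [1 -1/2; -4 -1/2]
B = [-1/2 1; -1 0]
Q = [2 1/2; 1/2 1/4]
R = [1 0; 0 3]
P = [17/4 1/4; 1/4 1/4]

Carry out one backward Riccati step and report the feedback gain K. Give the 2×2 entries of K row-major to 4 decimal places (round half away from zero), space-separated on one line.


0.1063 0.3575 0.4831 -0.1932

BᵀP = [-2.3750 -0.3750; 4.2500 0.2500]
S = R + BᵀPB = [1 0; 0 3] + [1.5625 -2.3750; -2.3750 4.2500] = [2.5625 -2.3750; -2.3750 7.2500]
BᵀPA = [-0.8750 1.3750; 3.2500 -2.2500]
K = S⁻¹·BᵀPA = [0.1063 0.3575; 0.4831 -0.1932]
A−BK = [0.5700 -0.1280; -3.8937 -0.1425]
AᵀP(A−BK) = [4.7729 -0.3092; -0.3092 0.3237]
P' = Q + AᵀP(A−BK) = [6.7729 0.1908; 0.1908 0.5737]
tr(P') = 7.3466


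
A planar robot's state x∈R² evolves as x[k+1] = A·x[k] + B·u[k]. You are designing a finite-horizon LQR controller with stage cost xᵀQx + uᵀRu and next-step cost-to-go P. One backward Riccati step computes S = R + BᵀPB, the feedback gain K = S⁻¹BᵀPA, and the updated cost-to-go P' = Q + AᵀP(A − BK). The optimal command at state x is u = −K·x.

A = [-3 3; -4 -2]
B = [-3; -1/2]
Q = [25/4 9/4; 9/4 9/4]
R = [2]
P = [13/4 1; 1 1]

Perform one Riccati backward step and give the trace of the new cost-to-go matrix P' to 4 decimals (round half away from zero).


24.6051

BᵀP = [-10.2500 -3.5000]
S = R + BᵀPB = [2] + [32.5000] = [34.5000]
BᵀPA = [44.7500 -23.7500]
K = S⁻¹·BᵀPA = [1.2971 -0.6884]
A−BK = [0.8913 0.9348; -3.3514 -2.3442]
AᵀP(A−BK) = [11.2047 3.5562; 3.5562 4.9004]
P' = Q + AᵀP(A−BK) = [17.4547 5.8062; 5.8062 7.1504]
tr(P') = 24.6051


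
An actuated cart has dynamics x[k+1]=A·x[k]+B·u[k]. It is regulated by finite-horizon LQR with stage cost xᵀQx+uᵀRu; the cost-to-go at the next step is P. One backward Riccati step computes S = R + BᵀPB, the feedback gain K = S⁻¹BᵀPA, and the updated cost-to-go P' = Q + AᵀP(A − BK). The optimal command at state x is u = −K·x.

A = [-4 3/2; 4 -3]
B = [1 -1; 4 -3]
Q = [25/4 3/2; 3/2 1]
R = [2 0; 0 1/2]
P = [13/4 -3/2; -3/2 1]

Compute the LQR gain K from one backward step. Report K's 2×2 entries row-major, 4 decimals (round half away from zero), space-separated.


BᵀP = [-2.7500 2.5000; 1.2500 -1.5000]
S = R + BᵀPB = [2 0; 0 1/2] + [7.2500 -4.7500; -4.7500 3.2500] = [9.2500 -4.7500; -4.7500 3.7500]
BᵀPA = [21.0000 -11.6250; -11.0000 6.3750]
K = S⁻¹·BᵀPA = [2.1856 -1.0979; -0.1649 0.3093]
A−BK = [-6.3505 2.9072; -5.2371 2.3196]
AᵀP(A−BK) = [68.2887 -32.0412; -32.0412 15.0773]
P' = Q + AᵀP(A−BK) = [74.5387 -30.5412; -30.5412 16.0773]
tr(P') = 90.6160

2.1856 -1.0979 -0.1649 0.3093


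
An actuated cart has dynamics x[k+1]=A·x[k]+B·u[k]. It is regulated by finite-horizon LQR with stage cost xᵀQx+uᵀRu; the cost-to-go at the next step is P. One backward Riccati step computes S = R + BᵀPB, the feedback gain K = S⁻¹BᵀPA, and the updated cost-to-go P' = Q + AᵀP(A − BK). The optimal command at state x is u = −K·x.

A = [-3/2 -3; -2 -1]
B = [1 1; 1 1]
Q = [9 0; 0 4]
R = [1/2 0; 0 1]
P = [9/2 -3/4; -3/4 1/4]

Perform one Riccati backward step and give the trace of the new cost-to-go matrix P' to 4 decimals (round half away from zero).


17.6555

BᵀP = [3.7500 -0.5000; 3.7500 -0.5000]
S = R + BᵀPB = [1/2 0; 0 1] + [3.2500 3.2500; 3.2500 3.2500] = [3.7500 3.2500; 3.2500 4.2500]
BᵀPA = [-4.6250 -10.7500; -4.6250 -10.7500]
K = S⁻¹·BᵀPA = [-0.8605 -2.0000; -0.4302 -1.0000]
A−BK = [-0.2093 0.0000; -0.7093 2.0000]
AᵀP(A−BK) = [0.6555 1.2500; 1.2500 4.0000]
P' = Q + AᵀP(A−BK) = [9.6555 1.2500; 1.2500 8.0000]
tr(P') = 17.6555


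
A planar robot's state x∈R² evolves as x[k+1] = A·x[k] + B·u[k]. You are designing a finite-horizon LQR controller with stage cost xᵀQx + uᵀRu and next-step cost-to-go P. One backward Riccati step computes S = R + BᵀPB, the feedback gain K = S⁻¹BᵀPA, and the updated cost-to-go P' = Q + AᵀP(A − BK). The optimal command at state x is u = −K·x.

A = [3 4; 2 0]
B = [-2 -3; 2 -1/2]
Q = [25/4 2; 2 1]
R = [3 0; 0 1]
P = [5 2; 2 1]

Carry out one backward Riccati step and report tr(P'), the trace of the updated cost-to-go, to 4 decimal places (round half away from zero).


BᵀP = [-6.0000 -2.0000; -16.0000 -6.5000]
S = R + BᵀPB = [3 0; 0 1] + [8.0000 19.0000; 19.0000 51.2500] = [11.0000 19.0000; 19.0000 52.2500]
BᵀPA = [-22.0000 -24.0000; -61.0000 -64.0000]
K = S⁻¹·BᵀPA = [0.0444 -0.1778; -1.1836 -1.1602]
A−BK = [-0.4620 0.1637; 1.3193 -0.2246]
AᵀP(A−BK) = [1.7766 1.3146; 1.3146 1.4784]
P' = Q + AᵀP(A−BK) = [8.0266 3.3146; 3.3146 2.4784]
tr(P') = 10.5050

10.5050


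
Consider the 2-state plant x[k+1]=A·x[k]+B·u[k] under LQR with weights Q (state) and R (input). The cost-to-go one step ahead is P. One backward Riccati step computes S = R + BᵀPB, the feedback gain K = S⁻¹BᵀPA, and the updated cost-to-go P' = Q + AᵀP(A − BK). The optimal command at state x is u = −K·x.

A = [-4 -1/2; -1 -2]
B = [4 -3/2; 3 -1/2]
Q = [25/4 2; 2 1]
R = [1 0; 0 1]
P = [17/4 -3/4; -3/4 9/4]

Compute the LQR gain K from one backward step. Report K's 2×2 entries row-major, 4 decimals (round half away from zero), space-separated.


BᵀP = [14.7500 3.7500; -6.0000 0.0000]
S = R + BᵀPB = [1 0; 0 1] + [70.2500 -24.0000; -24.0000 9.0000] = [71.2500 -24.0000; -24.0000 10.0000]
BᵀPA = [-62.7500 -14.8750; 24.0000 3.0000]
K = S⁻¹·BᵀPA = [-0.3773 -0.5623; 1.4945 -1.0495]
A−BK = [-0.2491 0.1749; 0.8791 -0.8379]
AᵀP(A−BK) = [4.7070 -3.4707; -3.4707 3.3471]
P' = Q + AᵀP(A−BK) = [10.9570 -1.4707; -1.4707 4.3471]
tr(P') = 15.3040

-0.3773 -0.5623 1.4945 -1.0495


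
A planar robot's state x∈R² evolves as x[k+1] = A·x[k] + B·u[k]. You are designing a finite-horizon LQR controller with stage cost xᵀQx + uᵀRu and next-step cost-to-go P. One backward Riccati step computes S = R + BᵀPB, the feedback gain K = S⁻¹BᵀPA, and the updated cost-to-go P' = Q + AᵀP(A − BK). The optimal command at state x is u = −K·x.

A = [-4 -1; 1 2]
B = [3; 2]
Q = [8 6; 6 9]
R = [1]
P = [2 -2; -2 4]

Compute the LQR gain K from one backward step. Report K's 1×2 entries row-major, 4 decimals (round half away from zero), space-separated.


BᵀP = [2.0000 2.0000]
S = R + BᵀPB = [1] + [10.0000] = [11.0000]
BᵀPA = [-6.0000 2.0000]
K = S⁻¹·BᵀPA = [-0.5455 0.1818]
A−BK = [-2.3636 -1.5455; 2.0909 1.6364]
AᵀP(A−BK) = [48.7273 35.0909; 35.0909 25.6364]
P' = Q + AᵀP(A−BK) = [56.7273 41.0909; 41.0909 34.6364]
tr(P') = 91.3636

-0.5455 0.1818


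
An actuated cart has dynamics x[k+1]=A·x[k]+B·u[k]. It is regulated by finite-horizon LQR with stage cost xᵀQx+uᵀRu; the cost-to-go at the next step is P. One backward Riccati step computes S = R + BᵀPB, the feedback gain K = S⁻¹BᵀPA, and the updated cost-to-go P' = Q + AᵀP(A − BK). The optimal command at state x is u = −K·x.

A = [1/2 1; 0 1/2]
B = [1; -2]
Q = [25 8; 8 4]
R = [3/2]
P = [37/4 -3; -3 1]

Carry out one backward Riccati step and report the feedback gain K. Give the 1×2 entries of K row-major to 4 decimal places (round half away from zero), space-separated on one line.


0.2850 0.4766

BᵀP = [15.2500 -5.0000]
S = R + BᵀPB = [3/2] + [25.2500] = [26.7500]
BᵀPA = [7.6250 12.7500]
K = S⁻¹·BᵀPA = [0.2850 0.4766]
A−BK = [0.2150 0.5234; 0.5701 1.4533]
AᵀP(A−BK) = [0.1390 0.2407; 0.2407 0.4229]
P' = Q + AᵀP(A−BK) = [25.1390 8.2407; 8.2407 4.4229]
tr(P') = 29.5619


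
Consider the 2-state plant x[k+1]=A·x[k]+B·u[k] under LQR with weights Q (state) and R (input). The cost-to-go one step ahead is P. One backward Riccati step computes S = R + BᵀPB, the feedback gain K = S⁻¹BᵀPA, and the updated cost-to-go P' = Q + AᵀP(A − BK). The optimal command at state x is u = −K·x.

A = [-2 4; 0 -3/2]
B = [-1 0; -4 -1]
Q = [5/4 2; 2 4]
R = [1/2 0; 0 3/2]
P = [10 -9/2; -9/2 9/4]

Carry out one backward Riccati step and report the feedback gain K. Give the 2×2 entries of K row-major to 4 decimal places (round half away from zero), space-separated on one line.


BᵀP = [8.0000 -4.5000; 4.5000 -2.2500]
S = R + BᵀPB = [1/2 0; 0 3/2] + [10.0000 4.5000; 4.5000 2.2500] = [10.5000 4.5000; 4.5000 3.7500]
BᵀPA = [-16.0000 38.7500; -9.0000 21.3750]
K = S⁻¹·BᵀPA = [-1.0196 2.5686; -1.1765 2.6176]
A−BK = [-3.0196 6.5686; -5.2549 11.3922]
AᵀP(A−BK) = [13.0980 -28.8431; -28.8431 63.5760]
P' = Q + AᵀP(A−BK) = [14.3480 -26.8431; -26.8431 67.5760]
tr(P') = 81.9240

-1.0196 2.5686 -1.1765 2.6176


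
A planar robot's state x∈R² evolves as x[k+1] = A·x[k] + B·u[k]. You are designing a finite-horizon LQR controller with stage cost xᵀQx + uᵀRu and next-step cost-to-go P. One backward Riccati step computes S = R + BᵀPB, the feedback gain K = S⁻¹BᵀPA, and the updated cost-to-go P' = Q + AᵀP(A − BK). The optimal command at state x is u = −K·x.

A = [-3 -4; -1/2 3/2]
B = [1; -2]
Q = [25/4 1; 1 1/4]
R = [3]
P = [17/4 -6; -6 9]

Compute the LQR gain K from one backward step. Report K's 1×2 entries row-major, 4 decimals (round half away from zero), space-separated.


BᵀP = [16.2500 -24.0000]
S = R + BᵀPB = [3] + [64.2500] = [67.2500]
BᵀPA = [-36.7500 -101.0000]
K = S⁻¹·BᵀPA = [-0.5465 -1.5019]
A−BK = [-2.4535 -2.4981; -1.5929 -1.5037]
AᵀP(A−BK) = [2.4173 4.0567; 4.0567 8.5623]
P' = Q + AᵀP(A−BK) = [8.6673 5.0567; 5.0567 8.8123]
tr(P') = 17.4796

-0.5465 -1.5019


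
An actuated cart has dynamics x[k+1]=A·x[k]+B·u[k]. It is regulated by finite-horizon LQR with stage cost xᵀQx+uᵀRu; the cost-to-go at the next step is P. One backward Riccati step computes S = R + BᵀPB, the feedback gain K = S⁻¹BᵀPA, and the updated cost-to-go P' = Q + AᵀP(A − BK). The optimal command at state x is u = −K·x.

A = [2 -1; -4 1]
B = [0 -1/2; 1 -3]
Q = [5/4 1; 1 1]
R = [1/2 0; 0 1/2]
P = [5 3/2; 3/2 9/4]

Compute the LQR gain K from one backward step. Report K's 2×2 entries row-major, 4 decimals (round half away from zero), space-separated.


BᵀP = [1.5000 2.2500; -7.0000 -7.5000]
S = R + BᵀPB = [1/2 0; 0 1/2] + [2.2500 -7.5000; -7.5000 26.0000] = [2.7500 -7.5000; -7.5000 26.5000]
BᵀPA = [-6.0000 0.7500; 16.0000 -0.5000]
K = S⁻¹·BᵀPA = [-2.3459 0.9699; -0.0602 0.2556]
A−BK = [1.9699 -0.8722; -1.8346 0.7970]
AᵀP(A−BK) = [18.8872 -8.2707; -8.2707 3.6504]
P' = Q + AᵀP(A−BK) = [20.1372 -7.2707; -7.2707 4.6504]
tr(P') = 24.7876

-2.3459 0.9699 -0.0602 0.2556


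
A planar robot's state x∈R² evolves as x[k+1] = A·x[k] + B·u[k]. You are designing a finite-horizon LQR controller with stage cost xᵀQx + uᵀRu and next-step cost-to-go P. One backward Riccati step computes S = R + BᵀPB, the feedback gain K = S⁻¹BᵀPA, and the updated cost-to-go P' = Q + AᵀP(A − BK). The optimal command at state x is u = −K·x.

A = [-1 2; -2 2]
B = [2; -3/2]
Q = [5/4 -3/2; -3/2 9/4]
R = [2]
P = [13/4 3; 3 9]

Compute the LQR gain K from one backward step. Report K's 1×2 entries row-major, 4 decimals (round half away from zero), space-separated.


0.7536 -0.6377

BᵀP = [2.0000 -7.5000]
S = R + BᵀPB = [2] + [15.2500] = [17.2500]
BᵀPA = [13.0000 -11.0000]
K = S⁻¹·BᵀPA = [0.7536 -0.6377]
A−BK = [-2.5072 3.2754; -0.8696 1.0435]
AᵀP(A−BK) = [41.4529 -52.2101; -52.2101 65.9855]
P' = Q + AᵀP(A−BK) = [42.7029 -53.7101; -53.7101 68.2355]
tr(P') = 110.9384


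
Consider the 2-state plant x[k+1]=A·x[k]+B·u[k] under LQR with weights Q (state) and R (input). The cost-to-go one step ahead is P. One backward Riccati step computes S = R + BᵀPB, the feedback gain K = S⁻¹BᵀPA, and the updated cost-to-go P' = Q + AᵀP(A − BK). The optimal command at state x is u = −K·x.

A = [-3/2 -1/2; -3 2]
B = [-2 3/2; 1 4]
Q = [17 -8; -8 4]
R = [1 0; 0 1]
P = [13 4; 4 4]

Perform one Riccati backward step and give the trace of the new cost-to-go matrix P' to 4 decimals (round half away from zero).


BᵀP = [-22.0000 -4.0000; 35.5000 22.0000]
S = R + BᵀPB = [1 0; 0 1] + [40.0000 -49.0000; -49.0000 141.2500] = [41.0000 -49.0000; -49.0000 142.2500]
BᵀPA = [45.0000 3.0000; -119.2500 26.2500]
K = S⁻¹·BᵀPA = [0.1626 0.4992; -0.7823 0.3565]
A−BK = [-0.0013 -0.0363; -0.0334 0.0748]
AᵀP(A−BK) = [0.6433 -0.2026; -0.2026 0.3941]
P' = Q + AᵀP(A−BK) = [17.6433 -8.2026; -8.2026 4.3941]
tr(P') = 22.0374

22.0374


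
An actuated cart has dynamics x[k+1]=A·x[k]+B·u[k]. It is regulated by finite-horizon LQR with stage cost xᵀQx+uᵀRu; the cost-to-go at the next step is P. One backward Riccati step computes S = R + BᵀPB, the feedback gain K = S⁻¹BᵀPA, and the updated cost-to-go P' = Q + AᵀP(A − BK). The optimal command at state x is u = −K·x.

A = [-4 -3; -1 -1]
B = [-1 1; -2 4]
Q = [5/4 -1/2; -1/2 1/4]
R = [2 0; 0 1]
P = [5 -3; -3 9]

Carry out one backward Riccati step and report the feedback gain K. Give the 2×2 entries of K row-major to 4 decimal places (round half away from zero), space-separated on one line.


BᵀP = [1.0000 -15.0000; -7.0000 33.0000]
S = R + BᵀPB = [2 0; 0 1] + [29.0000 -59.0000; -59.0000 125.0000] = [31.0000 -59.0000; -59.0000 126.0000]
BᵀPA = [11.0000 12.0000; -5.0000 -12.0000]
K = S⁻¹·BᵀPA = [2.5671 1.8918; 1.1624 0.7906]
A−BK = [-2.5953 -1.8988; -0.5153 -0.3788]
AᵀP(A−BK) = [42.5741 31.1435; 31.1435 22.7859]
P' = Q + AᵀP(A−BK) = [43.8241 30.6435; 30.6435 23.0359]
tr(P') = 66.8600

2.5671 1.8918 1.1624 0.7906


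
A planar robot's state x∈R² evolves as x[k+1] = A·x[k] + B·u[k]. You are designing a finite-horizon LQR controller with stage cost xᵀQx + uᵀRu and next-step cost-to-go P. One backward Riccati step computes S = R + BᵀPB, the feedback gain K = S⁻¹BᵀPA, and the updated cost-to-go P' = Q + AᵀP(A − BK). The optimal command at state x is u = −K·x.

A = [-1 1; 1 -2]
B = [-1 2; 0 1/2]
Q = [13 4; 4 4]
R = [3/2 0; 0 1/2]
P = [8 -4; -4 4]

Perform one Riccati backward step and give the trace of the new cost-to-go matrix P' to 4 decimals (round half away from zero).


32.5892

BᵀP = [-8.0000 4.0000; 14.0000 -6.0000]
S = R + BᵀPB = [3/2 0; 0 1/2] + [8.0000 -14.0000; -14.0000 25.0000] = [9.5000 -14.0000; -14.0000 25.5000]
BᵀPA = [12.0000 -16.0000; -20.0000 26.0000]
K = S⁻¹·BᵀPA = [0.5622 -0.9514; -0.4757 0.4973]
A−BK = [0.5135 -0.9459; 1.2378 -2.2486]
AᵀP(A−BK) = [3.7405 -6.6378; -6.6378 11.8486]
P' = Q + AᵀP(A−BK) = [16.7405 -2.6378; -2.6378 15.8486]
tr(P') = 32.5892


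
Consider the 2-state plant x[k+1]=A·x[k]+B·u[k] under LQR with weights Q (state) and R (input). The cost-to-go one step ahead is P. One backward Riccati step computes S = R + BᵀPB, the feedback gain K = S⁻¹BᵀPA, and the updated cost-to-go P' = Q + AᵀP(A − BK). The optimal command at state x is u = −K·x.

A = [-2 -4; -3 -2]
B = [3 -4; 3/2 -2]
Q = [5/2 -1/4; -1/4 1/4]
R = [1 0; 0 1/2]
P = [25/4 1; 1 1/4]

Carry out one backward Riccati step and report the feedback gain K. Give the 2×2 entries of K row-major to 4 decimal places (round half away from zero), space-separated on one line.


-0.1683 -0.2917 0.4488 0.7779

BᵀP = [20.2500 3.3750; -27.0000 -4.5000]
S = R + BᵀPB = [1 0; 0 1/2] + [65.8125 -87.7500; -87.7500 117.0000] = [66.8125 -87.7500; -87.7500 117.5000]
BᵀPA = [-50.6250 -87.7500; 67.5000 117.0000]
K = S⁻¹·BᵀPA = [-0.1683 -0.2917; 0.4488 0.7779]
A−BK = [0.3000 -0.0133; -1.8500 -0.0066]
AᵀP(A−BK) = [0.4371 0.2244; 0.2244 0.3889]
P' = Q + AᵀP(A−BK) = [2.9371 -0.0256; -0.0256 0.6389]
tr(P') = 3.5761


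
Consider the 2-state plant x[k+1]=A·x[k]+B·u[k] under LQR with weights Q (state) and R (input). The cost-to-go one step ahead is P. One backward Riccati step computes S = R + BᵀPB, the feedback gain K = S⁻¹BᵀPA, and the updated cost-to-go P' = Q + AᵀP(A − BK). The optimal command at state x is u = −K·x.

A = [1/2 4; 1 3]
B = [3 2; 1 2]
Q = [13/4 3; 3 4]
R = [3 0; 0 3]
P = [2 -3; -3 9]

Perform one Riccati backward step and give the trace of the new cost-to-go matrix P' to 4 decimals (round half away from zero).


13.1094

BᵀP = [3.0000 0.0000; -2.0000 12.0000]
S = R + BᵀPB = [3 0; 0 3] + [9.0000 6.0000; 6.0000 20.0000] = [12.0000 6.0000; 6.0000 23.0000]
BᵀPA = [1.5000 12.0000; 11.0000 28.0000]
K = S⁻¹·BᵀPA = [-0.1313 0.4500; 0.5125 1.1000]
A−BK = [-0.1313 0.4500; 0.1063 0.3500]
AᵀP(A−BK) = [1.0594 1.7250; 1.7250 4.8000]
P' = Q + AᵀP(A−BK) = [4.3094 4.7250; 4.7250 8.8000]
tr(P') = 13.1094


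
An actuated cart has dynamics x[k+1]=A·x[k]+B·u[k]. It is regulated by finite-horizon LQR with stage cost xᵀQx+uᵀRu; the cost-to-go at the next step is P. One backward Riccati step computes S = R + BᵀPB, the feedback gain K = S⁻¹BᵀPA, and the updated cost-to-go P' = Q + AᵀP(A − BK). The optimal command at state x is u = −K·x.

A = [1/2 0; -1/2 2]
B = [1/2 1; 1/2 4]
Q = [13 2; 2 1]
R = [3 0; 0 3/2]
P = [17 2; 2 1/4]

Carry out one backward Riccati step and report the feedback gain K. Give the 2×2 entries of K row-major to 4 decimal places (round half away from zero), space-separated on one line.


0.0582 0.0212 0.2646 0.1481

BᵀP = [9.5000 1.1250; 25.0000 3.0000]
S = R + BᵀPB = [3 0; 0 3/2] + [5.3125 14.0000; 14.0000 37.0000] = [8.3125 14.0000; 14.0000 38.5000]
BᵀPA = [4.1875 2.2500; 11.0000 6.0000]
K = S⁻¹·BᵀPA = [0.0582 0.0212; 0.2646 0.1481]
A−BK = [0.2063 -0.1587; -1.5873 1.3968]
AᵀP(A−BK) = [0.1587 0.0317; 0.0317 0.0635]
P' = Q + AᵀP(A−BK) = [13.1587 2.0317; 2.0317 1.0635]
tr(P') = 14.2222


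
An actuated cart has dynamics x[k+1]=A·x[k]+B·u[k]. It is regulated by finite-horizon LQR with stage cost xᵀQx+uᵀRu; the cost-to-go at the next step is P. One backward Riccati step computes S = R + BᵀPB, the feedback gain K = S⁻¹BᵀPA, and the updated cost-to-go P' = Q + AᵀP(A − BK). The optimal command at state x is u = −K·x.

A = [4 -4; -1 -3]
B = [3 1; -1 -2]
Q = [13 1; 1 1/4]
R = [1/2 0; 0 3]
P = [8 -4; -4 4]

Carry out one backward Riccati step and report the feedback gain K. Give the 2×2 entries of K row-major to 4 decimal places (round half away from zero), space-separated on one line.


1.3084 -1.4858 -0.0582 1.4220

BᵀP = [28.0000 -16.0000; 16.0000 -12.0000]
S = R + BᵀPB = [1/2 0; 0 3] + [100.0000 60.0000; 60.0000 40.0000] = [100.5000 60.0000; 60.0000 43.0000]
BᵀPA = [128.0000 -64.0000; 76.0000 -28.0000]
K = S⁻¹·BᵀPA = [1.3084 -1.4858; -0.0582 1.4220]
A−BK = [0.1331 -0.9647; 0.1920 -1.6417]
AᵀP(A−BK) = [0.9508 -1.8933; -1.8933 12.7263]
P' = Q + AᵀP(A−BK) = [13.9508 -0.8933; -0.8933 12.9763]
tr(P') = 26.9271


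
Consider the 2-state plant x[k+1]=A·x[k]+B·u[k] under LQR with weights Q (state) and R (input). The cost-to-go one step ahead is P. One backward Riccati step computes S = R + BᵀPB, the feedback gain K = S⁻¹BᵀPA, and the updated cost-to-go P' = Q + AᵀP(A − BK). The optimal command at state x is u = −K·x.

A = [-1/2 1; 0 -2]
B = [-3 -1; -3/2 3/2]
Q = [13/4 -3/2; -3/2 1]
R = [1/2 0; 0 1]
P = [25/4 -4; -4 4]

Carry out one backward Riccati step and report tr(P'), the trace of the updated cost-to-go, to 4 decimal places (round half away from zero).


BᵀP = [-12.7500 6.0000; -12.2500 10.0000]
S = R + BᵀPB = [1/2 0; 0 1] + [29.2500 21.7500; 21.7500 27.2500] = [29.7500 21.7500; 21.7500 28.2500]
BᵀPA = [6.3750 -24.7500; 6.1250 -32.2500]
K = S⁻¹·BᵀPA = [0.1276 0.0061; 0.1186 -1.1463]
A−BK = [0.0014 -0.1279; 0.0135 -0.2714]
AᵀP(A−BK) = [0.0228 -0.1429; -0.1429 1.4331]
P' = Q + AᵀP(A−BK) = [3.2728 -1.6429; -1.6429 2.4331]
tr(P') = 5.7059

5.7059


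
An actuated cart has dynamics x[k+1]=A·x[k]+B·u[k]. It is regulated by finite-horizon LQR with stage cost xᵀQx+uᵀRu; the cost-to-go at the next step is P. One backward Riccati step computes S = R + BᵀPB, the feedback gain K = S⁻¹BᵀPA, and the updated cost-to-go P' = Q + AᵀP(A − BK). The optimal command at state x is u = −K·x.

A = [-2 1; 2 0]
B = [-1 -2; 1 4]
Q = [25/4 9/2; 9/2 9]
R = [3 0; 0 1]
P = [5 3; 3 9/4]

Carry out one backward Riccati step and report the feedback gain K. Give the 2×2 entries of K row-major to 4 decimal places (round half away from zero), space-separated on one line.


BᵀP = [-2.0000 -0.7500; 2.0000 3.0000]
S = R + BᵀPB = [3 0; 0 1] + [1.2500 1.0000; 1.0000 8.0000] = [4.2500 1.0000; 1.0000 9.0000]
BᵀPA = [2.5000 -2.0000; 2.0000 2.0000]
K = S⁻¹·BᵀPA = [0.5503 -0.5369; 0.1611 0.2819]
A−BK = [-1.1275 1.0268; 0.8054 -0.5906]
AᵀP(A−BK) = [3.3020 -3.2215; -3.2215 3.3624]
P' = Q + AᵀP(A−BK) = [9.5520 1.2785; 1.2785 12.3624]
tr(P') = 21.9144

0.5503 -0.5369 0.1611 0.2819


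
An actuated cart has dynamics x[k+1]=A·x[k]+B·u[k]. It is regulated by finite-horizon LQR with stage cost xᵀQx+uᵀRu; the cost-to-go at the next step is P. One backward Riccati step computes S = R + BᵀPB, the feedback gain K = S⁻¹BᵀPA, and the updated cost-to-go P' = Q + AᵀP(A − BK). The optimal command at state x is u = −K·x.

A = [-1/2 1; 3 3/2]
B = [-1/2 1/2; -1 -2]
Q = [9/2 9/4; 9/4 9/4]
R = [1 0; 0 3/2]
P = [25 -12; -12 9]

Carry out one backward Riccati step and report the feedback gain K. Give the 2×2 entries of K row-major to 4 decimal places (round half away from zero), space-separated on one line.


BᵀP = [-0.5000 -3.0000; 36.5000 -24.0000]
S = R + BᵀPB = [1 0; 0 3/2] + [3.2500 5.7500; 5.7500 66.2500] = [4.2500 5.7500; 5.7500 67.7500]
BᵀPA = [-8.7500 -5.0000; -90.2500 0.5000]
K = S⁻¹·BᵀPA = [-0.2898 -1.3404; -1.3075 0.1211]
A−BK = [0.0088 0.2692; 0.0951 0.4019]
AᵀP(A−BK) = [2.7116 0.2045; 0.2045 2.4876]
P' = Q + AᵀP(A−BK) = [7.2116 2.4545; 2.4545 4.7376]
tr(P') = 11.9492

-0.2898 -1.3404 -1.3075 0.1211


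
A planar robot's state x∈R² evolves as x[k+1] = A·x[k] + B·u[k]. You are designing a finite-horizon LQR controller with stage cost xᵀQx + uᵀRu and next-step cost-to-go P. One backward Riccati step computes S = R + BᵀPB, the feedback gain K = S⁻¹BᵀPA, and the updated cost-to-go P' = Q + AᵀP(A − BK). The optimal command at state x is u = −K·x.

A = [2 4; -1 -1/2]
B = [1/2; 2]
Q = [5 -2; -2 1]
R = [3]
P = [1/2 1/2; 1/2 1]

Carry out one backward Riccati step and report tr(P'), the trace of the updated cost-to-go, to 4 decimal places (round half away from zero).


BᵀP = [1.2500 2.2500]
S = R + BᵀPB = [3] + [5.1250] = [8.1250]
BᵀPA = [0.2500 3.8750]
K = S⁻¹·BᵀPA = [0.0308 0.4769]
A−BK = [1.9846 3.7615; -1.0615 -1.4538]
AᵀP(A−BK) = [0.9923 1.8808; 1.8808 4.4019]
P' = Q + AᵀP(A−BK) = [5.9923 -0.1192; -0.1192 5.4019]
tr(P') = 11.3942

11.3942
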